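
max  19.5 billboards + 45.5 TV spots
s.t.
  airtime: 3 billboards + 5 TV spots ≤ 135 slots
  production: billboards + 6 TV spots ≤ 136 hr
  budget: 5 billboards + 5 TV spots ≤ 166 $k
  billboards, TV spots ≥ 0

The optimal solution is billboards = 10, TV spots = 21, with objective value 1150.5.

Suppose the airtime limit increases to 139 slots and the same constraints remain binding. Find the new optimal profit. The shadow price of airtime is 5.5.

Δb = 4, so new z* = 1150.5 + (5.5)·(4) = 1150.5 + 22 = 1172.5.

1172.5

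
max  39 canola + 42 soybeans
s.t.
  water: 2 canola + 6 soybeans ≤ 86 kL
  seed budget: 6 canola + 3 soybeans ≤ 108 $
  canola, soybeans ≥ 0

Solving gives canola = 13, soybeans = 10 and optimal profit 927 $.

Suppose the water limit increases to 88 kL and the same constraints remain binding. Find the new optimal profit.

Both water and seed budget are binding at x*.
Dual feasibility on the basic columns requires 2·y_water + 6·y_seed budget = 39, 6·y_water + 3·y_seed budget = 42.
This yields shadow prices y_water = 4.5, y_seed budget = 5.
Δz = y_water·Δb = 4.5 × (2) = 9, so new z* = 927 + 9 = 936.

936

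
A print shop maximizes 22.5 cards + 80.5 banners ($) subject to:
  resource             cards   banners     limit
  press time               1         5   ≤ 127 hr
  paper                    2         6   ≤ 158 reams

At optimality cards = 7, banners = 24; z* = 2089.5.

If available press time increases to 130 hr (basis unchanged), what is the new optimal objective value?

Both press time and paper are binding at x*.
The binding rows give the dual system: 1·y_press time + 2·y_paper = 22.5 and 5·y_press time + 6·y_paper = 80.5.
This yields shadow prices y_press time = 6.5, y_paper = 8.
Δz = y_press time·Δb = 6.5 × (3) = 19.5, so new z* = 2089.5 + 19.5 = 2109.

2109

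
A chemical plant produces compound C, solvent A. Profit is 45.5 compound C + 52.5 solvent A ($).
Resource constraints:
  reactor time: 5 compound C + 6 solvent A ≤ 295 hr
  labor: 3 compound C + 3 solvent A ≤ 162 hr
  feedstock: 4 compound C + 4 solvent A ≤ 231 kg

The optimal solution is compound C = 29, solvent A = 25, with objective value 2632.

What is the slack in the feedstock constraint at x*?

feedstock used = 4·29 + 4·25 = 216; slack = 231 − 216 = 15.

15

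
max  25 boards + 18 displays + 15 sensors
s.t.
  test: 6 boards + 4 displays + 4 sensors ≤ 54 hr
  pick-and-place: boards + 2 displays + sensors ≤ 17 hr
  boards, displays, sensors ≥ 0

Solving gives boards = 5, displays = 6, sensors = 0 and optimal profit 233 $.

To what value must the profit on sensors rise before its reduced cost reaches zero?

At the optimum: test uses 54 of 54 (binding); pick-and-place uses 17 of 17 (binding).
The binding rows give the dual system: 6·y_test + 1·y_pick-and-place = 25 and 4·y_test + 2·y_pick-and-place = 18.
Solving: y_test = 4, y_pick-and-place = 1.
sensors enters the basis when its profit ≥ yᵀa₃ = 4·4 + 1·1 = 17.

17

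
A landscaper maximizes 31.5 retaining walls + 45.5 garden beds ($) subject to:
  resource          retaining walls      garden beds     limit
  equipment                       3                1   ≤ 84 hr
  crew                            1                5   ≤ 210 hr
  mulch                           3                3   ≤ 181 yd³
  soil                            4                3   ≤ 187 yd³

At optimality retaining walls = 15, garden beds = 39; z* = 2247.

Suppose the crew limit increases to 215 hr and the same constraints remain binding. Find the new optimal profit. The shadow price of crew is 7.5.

2284.5

Δb = 5, so new z* = 2247 + (7.5)·(5) = 2247 + 37.5 = 2284.5.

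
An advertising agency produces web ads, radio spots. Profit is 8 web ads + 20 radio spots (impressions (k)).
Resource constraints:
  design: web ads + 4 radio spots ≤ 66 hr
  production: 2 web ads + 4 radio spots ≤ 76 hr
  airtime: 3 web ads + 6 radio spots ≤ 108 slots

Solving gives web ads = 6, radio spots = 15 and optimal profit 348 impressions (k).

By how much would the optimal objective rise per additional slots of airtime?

At the optimum: design uses 66 of 66 (binding); production uses 72 of 76 (slack = 4); airtime uses 108 of 108 (binding).
By complementary slackness, y = 0 for the non-binding constraint.
The binding rows give the dual system: 1·y_design + 3·y_airtime = 8 and 4·y_design + 6·y_airtime = 20.
Solving: y_design = 2, y_airtime = 2.
Shadow price of airtime = 2.

2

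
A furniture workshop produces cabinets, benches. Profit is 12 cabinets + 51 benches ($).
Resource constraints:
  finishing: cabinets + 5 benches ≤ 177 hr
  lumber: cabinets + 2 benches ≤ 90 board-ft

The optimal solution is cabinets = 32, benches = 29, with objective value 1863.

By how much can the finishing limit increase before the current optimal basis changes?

48

Binding constraints: finishing, lumber. The basis is B = [[1,5],[1,2]] with det -3.
Per unit increase in finishing, x* moves by d = (-0.6667, 0.3333).
The basis stays optimal until cabinets reaches 0; allowable increase = 48 hr.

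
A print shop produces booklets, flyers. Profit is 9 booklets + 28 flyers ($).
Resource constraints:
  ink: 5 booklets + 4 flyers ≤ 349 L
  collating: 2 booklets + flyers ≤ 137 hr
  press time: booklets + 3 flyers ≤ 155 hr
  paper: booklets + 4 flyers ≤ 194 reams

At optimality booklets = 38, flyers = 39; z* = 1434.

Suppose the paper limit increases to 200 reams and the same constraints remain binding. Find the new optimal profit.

Binding: press time and paper. Non-binding: ink (3 unused), collating (22 unused).
By complementary slackness, y = 0 for the non-binding constraints.
The binding rows give the dual system: 1·y_press time + 1·y_paper = 9 and 3·y_press time + 4·y_paper = 28.
Solving: y_press time = 8, y_paper = 1.
Δz = y_paper·Δb = 1 × (6) = 6, so new z* = 1434 + 6 = 1440.

1440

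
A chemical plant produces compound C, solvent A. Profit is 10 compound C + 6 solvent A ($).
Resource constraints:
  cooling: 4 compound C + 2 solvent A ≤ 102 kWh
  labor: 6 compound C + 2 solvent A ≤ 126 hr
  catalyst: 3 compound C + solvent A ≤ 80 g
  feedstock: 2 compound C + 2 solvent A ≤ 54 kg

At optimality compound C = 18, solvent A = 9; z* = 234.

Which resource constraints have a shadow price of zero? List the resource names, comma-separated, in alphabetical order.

cooling: 90/102 (slack 12)
labor: 126/126 (binding)
catalyst: 63/80 (slack 17)
feedstock: 54/54 (binding)
By complementary slackness, a constraint with positive slack has shadow price 0 → catalyst, cooling.

catalyst, cooling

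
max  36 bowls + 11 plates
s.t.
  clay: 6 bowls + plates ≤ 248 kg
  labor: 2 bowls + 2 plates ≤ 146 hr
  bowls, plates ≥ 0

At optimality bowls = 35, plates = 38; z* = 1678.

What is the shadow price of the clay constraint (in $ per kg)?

5

At the optimum: clay uses 248 of 248 (binding); labor uses 146 of 146 (binding).
From A_Bᵀ y = c: 6·y_clay + 2·y_labor = 36; 1·y_clay + 2·y_labor = 11.
→ y_clay = 5 and y_labor = 3.
Shadow price of clay = 5.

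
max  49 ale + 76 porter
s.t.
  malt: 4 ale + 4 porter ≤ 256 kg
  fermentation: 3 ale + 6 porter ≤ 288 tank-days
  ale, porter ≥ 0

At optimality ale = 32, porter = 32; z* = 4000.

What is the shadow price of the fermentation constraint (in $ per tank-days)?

Both malt and fermentation are binding at x*.
The binding rows give the dual system: 4·y_malt + 3·y_fermentation = 49 and 4·y_malt + 6·y_fermentation = 76.
→ y_malt = 5.5 and y_fermentation = 9.
Shadow price of fermentation = 9.

9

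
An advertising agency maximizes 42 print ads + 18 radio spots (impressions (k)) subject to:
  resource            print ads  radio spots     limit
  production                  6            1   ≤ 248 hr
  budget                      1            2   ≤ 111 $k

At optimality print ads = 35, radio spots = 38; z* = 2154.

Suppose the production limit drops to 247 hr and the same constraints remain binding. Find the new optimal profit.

Both production and budget are binding at x*.
Dual feasibility on the basic columns requires 6·y_production + 1·y_budget = 42, 1·y_production + 2·y_budget = 18.
Solving: y_production = 6, y_budget = 6.
Δz = y_production·Δb = 6 × (-1) = -6, so new z* = 2154 − 6 = 2148.

2148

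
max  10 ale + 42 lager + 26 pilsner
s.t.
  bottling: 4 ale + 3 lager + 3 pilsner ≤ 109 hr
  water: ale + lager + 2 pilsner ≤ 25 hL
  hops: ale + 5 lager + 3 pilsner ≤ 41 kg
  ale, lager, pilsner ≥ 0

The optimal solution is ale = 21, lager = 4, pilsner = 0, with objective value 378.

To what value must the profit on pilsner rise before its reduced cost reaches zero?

Check each constraint at x*: bottling 96/109 (slack 13); water 25/25 (tight); hops 41/41 (tight).
Since bottling is not tight, its dual is 0.
Dual feasibility on the basic columns requires 1·y_water + 1·y_hops = 10, 1·y_water + 5·y_hops = 42.
This yields shadow prices y_water = 2, y_hops = 8.
pilsner enters the basis when its profit ≥ yᵀa₃ = 2·2 + 8·3 = 28.

28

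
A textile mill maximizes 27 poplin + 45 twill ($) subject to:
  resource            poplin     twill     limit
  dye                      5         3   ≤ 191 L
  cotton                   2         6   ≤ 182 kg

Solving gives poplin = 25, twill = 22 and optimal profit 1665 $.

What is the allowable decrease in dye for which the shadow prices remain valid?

Binding constraints: dye, cotton. The basis is B = [[5,3],[2,6]] with det 24.
Per unit decrease in dye, x* moves by d = (-0.25, 0.0833).
The basis stays optimal until poplin reaches 0; allowable decrease = 100 L.

100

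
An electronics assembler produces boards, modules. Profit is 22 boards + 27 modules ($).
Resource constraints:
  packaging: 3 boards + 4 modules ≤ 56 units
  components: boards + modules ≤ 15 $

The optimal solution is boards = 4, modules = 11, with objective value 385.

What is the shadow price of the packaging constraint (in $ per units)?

5

At the optimum: packaging uses 56 of 56 (binding); components uses 15 of 15 (binding).
From A_Bᵀ y = c: 3·y_packaging + 1·y_components = 22; 4·y_packaging + 1·y_components = 27.
→ y_packaging = 5 and y_components = 7.
Shadow price of packaging = 5.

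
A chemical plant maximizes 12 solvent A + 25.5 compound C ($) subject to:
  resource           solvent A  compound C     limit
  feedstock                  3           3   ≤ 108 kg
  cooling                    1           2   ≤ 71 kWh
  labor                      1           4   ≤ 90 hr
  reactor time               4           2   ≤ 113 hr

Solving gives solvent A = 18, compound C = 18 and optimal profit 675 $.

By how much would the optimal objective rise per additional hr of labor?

4.5

Binding: feedstock and labor. Non-binding: cooling (17 unused), reactor time (5 unused).
Since cooling, reactor time are not tight, their duals are 0.
Dual feasibility on the basic columns requires 3·y_feedstock + 1·y_labor = 12, 3·y_feedstock + 4·y_labor = 25.5.
→ y_feedstock = 2.5 and y_labor = 4.5.
Shadow price of labor = 4.5.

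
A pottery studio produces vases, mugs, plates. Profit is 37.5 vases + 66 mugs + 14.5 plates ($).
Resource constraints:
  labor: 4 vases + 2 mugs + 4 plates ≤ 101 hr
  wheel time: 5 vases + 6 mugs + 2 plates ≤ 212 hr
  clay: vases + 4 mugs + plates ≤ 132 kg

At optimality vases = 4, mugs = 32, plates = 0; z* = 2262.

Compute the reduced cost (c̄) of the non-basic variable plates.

-5

Check each constraint at x*: labor 80/101 (slack 21); wheel time 212/212 (tight); clay 132/132 (tight).
Slack constraints have shadow price 0 (complementary slackness).
From A_Bᵀ y = c: 5·y_wheel time + 1·y_clay = 37.5; 6·y_wheel time + 4·y_clay = 66.
→ y_wheel time = 6 and y_clay = 7.5.
Reduced cost of plates: c₃ − yᵀa₃ = 14.5 − (6·2 + 7.5·1) = 14.5 − 19.5 = -5.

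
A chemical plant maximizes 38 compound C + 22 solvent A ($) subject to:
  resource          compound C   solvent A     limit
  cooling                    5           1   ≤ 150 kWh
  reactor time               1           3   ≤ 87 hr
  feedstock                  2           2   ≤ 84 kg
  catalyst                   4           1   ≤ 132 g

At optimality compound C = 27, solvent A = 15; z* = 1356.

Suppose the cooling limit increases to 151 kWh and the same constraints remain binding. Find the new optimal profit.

Check each constraint at x*: cooling 150/150 (tight); reactor time 72/87 (slack 15); feedstock 84/84 (tight); catalyst 123/132 (slack 9).
Slack constraints have shadow price 0 (complementary slackness).
The binding rows give the dual system: 5·y_cooling + 2·y_feedstock = 38 and 1·y_cooling + 2·y_feedstock = 22.
This yields shadow prices y_cooling = 4, y_feedstock = 9.
Δz = y_cooling·Δb = 4 × (1) = 4, so new z* = 1356 + 4 = 1360.

1360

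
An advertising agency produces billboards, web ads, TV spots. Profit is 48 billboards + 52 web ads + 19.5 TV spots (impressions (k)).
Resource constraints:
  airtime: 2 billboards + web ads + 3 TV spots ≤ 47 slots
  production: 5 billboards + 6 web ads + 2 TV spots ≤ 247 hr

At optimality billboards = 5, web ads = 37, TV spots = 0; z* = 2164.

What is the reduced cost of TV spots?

-8.5

At the optimum: airtime uses 47 of 47 (binding); production uses 247 of 247 (binding).
The binding rows give the dual system: 2·y_airtime + 5·y_production = 48 and 1·y_airtime + 6·y_production = 52.
→ y_airtime = 4 and y_production = 8.
Reduced cost of TV spots: c₃ − yᵀa₃ = 19.5 − (4·3 + 8·2) = 19.5 − 28 = -8.5.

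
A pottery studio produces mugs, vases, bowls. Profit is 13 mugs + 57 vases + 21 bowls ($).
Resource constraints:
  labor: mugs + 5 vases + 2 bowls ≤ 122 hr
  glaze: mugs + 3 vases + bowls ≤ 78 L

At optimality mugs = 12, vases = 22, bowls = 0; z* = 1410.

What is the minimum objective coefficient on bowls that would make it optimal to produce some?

Both labor and glaze are binding at x*.
From A_Bᵀ y = c: 1·y_labor + 1·y_glaze = 13; 5·y_labor + 3·y_glaze = 57.
→ y_labor = 9 and y_glaze = 4.
bowls enters the basis when its profit ≥ yᵀa₃ = 9·2 + 4·1 = 22.

22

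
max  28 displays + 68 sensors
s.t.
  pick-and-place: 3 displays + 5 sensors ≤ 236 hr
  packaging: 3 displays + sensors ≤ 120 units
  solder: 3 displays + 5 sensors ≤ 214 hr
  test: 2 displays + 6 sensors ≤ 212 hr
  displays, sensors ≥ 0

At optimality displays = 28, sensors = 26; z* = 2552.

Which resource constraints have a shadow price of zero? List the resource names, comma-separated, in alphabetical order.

packaging, pick-and-place

pick-and-place: 214/236 (slack 22)
packaging: 110/120 (slack 10)
solder: 214/214 (binding)
test: 212/212 (binding)
By complementary slackness, a constraint with positive slack has shadow price 0 → packaging, pick-and-place.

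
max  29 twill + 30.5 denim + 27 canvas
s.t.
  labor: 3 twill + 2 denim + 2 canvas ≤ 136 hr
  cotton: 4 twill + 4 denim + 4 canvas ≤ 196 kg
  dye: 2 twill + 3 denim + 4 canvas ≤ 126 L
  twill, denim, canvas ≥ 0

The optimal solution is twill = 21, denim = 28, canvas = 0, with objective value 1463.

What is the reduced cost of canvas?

Binding: cotton and dye. Non-binding: labor (17 unused).
Since labor is not tight, its dual is 0.
From A_Bᵀ y = c: 4·y_cotton + 2·y_dye = 29; 4·y_cotton + 3·y_dye = 30.5.
Solving: y_cotton = 6.5, y_dye = 1.5.
Reduced cost of canvas: c₃ − yᵀa₃ = 27 − (6.5·4 + 1.5·4) = 27 − 32 = -5.

-5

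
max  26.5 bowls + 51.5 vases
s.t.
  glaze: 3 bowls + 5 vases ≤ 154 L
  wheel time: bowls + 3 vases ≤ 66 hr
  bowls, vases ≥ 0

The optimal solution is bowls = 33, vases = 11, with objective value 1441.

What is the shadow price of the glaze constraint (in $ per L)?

7

Both glaze and wheel time are binding at x*.
From A_Bᵀ y = c: 3·y_glaze + 1·y_wheel time = 26.5; 5·y_glaze + 3·y_wheel time = 51.5.
Solving: y_glaze = 7, y_wheel time = 5.5.
Shadow price of glaze = 7.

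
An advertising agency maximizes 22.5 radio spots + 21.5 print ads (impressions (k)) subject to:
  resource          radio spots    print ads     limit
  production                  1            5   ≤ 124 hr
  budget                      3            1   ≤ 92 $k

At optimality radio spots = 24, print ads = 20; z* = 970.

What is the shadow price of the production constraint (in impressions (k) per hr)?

At the optimum: production uses 124 of 124 (binding); budget uses 92 of 92 (binding).
Dual feasibility on the basic columns requires 1·y_production + 3·y_budget = 22.5, 5·y_production + 1·y_budget = 21.5.
This yields shadow prices y_production = 3, y_budget = 6.5.
Shadow price of production = 3.

3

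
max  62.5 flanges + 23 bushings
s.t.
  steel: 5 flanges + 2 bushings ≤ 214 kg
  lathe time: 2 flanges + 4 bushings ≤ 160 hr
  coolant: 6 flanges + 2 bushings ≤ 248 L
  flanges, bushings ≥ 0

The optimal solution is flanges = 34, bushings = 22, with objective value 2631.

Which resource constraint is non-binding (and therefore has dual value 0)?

steel: 214/214 (binding)
lathe time: 156/160 (slack 4)
coolant: 248/248 (binding)
By complementary slackness, a constraint with positive slack has shadow price 0 → lathe time.

lathe time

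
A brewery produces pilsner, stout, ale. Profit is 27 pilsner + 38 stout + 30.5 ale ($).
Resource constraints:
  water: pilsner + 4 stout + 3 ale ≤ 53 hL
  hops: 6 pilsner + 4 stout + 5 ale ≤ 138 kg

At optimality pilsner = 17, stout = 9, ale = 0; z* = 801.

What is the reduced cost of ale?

Check each constraint at x*: water 53/53 (tight); hops 138/138 (tight).
Dual feasibility on the basic columns requires 1·y_water + 6·y_hops = 27, 4·y_water + 4·y_hops = 38.
Solving: y_water = 6, y_hops = 3.5.
Reduced cost of ale: c₃ − yᵀa₃ = 30.5 − (6·3 + 3.5·5) = 30.5 − 35.5 = -5.

-5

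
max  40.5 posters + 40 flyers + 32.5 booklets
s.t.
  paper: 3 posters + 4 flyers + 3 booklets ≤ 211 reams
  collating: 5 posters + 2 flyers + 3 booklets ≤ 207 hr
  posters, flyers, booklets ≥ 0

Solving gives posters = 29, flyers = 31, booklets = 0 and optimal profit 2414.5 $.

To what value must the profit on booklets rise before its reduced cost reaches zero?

Both paper and collating are binding at x*.
From A_Bᵀ y = c: 3·y_paper + 5·y_collating = 40.5; 4·y_paper + 2·y_collating = 40.
→ y_paper = 8.5 and y_collating = 3.
booklets enters the basis when its profit ≥ yᵀa₃ = 8.5·3 + 3·3 = 34.5.

34.5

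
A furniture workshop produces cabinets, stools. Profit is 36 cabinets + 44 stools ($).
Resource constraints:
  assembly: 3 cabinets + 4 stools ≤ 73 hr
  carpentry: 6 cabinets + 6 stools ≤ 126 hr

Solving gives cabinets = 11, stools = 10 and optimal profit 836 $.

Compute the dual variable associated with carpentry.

2

Check each constraint at x*: assembly 73/73 (tight); carpentry 126/126 (tight).
The binding rows give the dual system: 3·y_assembly + 6·y_carpentry = 36 and 4·y_assembly + 6·y_carpentry = 44.
→ y_assembly = 8 and y_carpentry = 2.
Shadow price of carpentry = 2.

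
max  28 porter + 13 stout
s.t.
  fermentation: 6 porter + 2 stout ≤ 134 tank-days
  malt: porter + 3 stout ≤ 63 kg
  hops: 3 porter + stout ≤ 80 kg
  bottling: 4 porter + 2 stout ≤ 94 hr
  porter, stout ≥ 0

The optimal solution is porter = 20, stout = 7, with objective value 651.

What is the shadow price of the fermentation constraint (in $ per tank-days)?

At the optimum: fermentation uses 134 of 134 (binding); malt uses 41 of 63 (slack = 22); hops uses 67 of 80 (slack = 13); bottling uses 94 of 94 (binding).
Since malt, hops are not tight, their duals are 0.
From A_Bᵀ y = c: 6·y_fermentation + 4·y_bottling = 28; 2·y_fermentation + 2·y_bottling = 13.
This yields shadow prices y_fermentation = 1, y_bottling = 5.5.
Shadow price of fermentation = 1.

1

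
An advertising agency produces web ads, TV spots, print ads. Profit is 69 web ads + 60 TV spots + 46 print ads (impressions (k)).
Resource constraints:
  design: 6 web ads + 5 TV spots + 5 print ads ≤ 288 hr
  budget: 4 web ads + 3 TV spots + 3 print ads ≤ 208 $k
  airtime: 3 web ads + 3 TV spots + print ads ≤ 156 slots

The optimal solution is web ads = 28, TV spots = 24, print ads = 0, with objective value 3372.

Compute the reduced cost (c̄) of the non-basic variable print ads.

-4

At the optimum: design uses 288 of 288 (binding); budget uses 184 of 208 (slack = 24); airtime uses 156 of 156 (binding).
By complementary slackness, y = 0 for the non-binding constraint.
The binding rows give the dual system: 6·y_design + 3·y_airtime = 69 and 5·y_design + 3·y_airtime = 60.
Solving: y_design = 9, y_airtime = 5.
Reduced cost of print ads: c₃ − yᵀa₃ = 46 − (9·5 + 5·1) = 46 − 50 = -4.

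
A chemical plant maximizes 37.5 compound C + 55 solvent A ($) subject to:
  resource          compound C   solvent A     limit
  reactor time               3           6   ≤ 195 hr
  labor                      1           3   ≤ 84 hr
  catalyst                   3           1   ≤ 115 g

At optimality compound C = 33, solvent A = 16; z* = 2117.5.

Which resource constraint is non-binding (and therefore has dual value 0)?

reactor time: 195/195 (binding)
labor: 81/84 (slack 3)
catalyst: 115/115 (binding)
By complementary slackness, a constraint with positive slack has shadow price 0 → labor.

labor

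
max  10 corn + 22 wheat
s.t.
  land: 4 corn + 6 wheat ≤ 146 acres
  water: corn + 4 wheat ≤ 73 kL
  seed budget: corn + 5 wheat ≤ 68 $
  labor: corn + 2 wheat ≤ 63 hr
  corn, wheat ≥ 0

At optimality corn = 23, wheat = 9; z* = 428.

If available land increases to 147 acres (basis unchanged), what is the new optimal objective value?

At the optimum: land uses 146 of 146 (binding); water uses 59 of 73 (slack = 14); seed budget uses 68 of 68 (binding); labor uses 41 of 63 (slack = 22).
Slack constraints have shadow price 0 (complementary slackness).
The binding rows give the dual system: 4·y_land + 1·y_seed budget = 10 and 6·y_land + 5·y_seed budget = 22.
This yields shadow prices y_land = 2, y_seed budget = 2.
Δz = y_land·Δb = 2 × (1) = 2, so new z* = 428 + 2 = 430.

430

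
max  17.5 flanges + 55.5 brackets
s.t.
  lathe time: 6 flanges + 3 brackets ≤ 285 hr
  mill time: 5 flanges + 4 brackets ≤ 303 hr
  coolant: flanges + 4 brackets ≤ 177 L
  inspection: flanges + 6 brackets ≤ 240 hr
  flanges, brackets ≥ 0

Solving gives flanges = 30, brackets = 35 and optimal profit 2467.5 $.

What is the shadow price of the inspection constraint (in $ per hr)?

8.5

Check each constraint at x*: lathe time 285/285 (tight); mill time 290/303 (slack 13); coolant 170/177 (slack 7); inspection 240/240 (tight).
Slack constraints have shadow price 0 (complementary slackness).
From A_Bᵀ y = c: 6·y_lathe time + 1·y_inspection = 17.5; 3·y_lathe time + 6·y_inspection = 55.5.
This yields shadow prices y_lathe time = 1.5, y_inspection = 8.5.
Shadow price of inspection = 8.5.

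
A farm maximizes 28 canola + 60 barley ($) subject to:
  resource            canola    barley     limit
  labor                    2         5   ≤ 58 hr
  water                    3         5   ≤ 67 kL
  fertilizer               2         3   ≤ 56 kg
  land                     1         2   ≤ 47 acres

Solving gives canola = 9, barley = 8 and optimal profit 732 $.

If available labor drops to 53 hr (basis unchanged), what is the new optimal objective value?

692

Check each constraint at x*: labor 58/58 (tight); water 67/67 (tight); fertilizer 42/56 (slack 14); land 25/47 (slack 22).
Slack constraints have shadow price 0 (complementary slackness).
From A_Bᵀ y = c: 2·y_labor + 3·y_water = 28; 5·y_labor + 5·y_water = 60.
→ y_labor = 8 and y_water = 4.
Δz = y_labor·Δb = 8 × (-5) = -40, so new z* = 732 − 40 = 692.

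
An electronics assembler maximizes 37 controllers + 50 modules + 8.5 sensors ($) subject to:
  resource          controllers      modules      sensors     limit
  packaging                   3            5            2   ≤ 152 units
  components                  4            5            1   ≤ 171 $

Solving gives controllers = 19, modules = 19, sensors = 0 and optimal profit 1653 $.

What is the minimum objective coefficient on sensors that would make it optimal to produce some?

13

Both packaging and components are binding at x*.
The binding rows give the dual system: 3·y_packaging + 4·y_components = 37 and 5·y_packaging + 5·y_components = 50.
This yields shadow prices y_packaging = 3, y_components = 7.
sensors enters the basis when its profit ≥ yᵀa₃ = 3·2 + 7·1 = 13.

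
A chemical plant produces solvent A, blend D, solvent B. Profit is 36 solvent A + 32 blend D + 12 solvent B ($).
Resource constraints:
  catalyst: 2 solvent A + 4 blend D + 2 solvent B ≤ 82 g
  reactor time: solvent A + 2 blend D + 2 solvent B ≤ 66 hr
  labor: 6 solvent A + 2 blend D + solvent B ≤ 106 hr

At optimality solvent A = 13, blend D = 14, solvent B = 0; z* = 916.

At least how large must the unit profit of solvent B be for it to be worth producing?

At the optimum: catalyst uses 82 of 82 (binding); reactor time uses 41 of 66 (slack = 25); labor uses 106 of 106 (binding).
Slack constraints have shadow price 0 (complementary slackness).
Dual feasibility on the basic columns requires 2·y_catalyst + 6·y_labor = 36, 4·y_catalyst + 2·y_labor = 32.
→ y_catalyst = 6 and y_labor = 4.
solvent B enters the basis when its profit ≥ yᵀa₃ = 6·2 + 4·1 = 16.

16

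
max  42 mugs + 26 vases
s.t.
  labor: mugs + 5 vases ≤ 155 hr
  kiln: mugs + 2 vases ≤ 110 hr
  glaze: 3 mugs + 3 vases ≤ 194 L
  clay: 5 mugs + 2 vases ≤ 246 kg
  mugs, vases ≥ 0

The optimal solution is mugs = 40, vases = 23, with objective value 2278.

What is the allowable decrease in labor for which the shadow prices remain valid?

105.8

Binding constraints: labor, clay. The basis is B = [[1,5],[5,2]] with det -23.
Per unit decrease in labor, x* moves by d = (0.087, -0.2174).
The basis stays optimal until vases reaches 0; allowable decrease = 105.8 hr.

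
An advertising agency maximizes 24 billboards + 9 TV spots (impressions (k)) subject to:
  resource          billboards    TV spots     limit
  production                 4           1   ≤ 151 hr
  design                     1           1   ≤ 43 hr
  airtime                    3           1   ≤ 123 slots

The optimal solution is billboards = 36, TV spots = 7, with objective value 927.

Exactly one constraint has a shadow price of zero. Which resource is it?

airtime

production: 151/151 (binding)
design: 43/43 (binding)
airtime: 115/123 (slack 8)
By complementary slackness, a constraint with positive slack has shadow price 0 → airtime.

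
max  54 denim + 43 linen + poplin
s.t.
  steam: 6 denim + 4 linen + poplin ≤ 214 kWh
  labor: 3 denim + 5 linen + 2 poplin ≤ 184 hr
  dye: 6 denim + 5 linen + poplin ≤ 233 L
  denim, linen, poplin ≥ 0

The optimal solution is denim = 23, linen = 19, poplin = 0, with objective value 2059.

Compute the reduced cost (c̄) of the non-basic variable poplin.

-8

Check each constraint at x*: steam 214/214 (tight); labor 164/184 (slack 20); dye 233/233 (tight).
Since labor is not tight, its dual is 0.
The binding rows give the dual system: 6·y_steam + 6·y_dye = 54 and 4·y_steam + 5·y_dye = 43.
Solving: y_steam = 2, y_dye = 7.
Reduced cost of poplin: c₃ − yᵀa₃ = 1 − (2·1 + 7·1) = 1 − 9 = -8.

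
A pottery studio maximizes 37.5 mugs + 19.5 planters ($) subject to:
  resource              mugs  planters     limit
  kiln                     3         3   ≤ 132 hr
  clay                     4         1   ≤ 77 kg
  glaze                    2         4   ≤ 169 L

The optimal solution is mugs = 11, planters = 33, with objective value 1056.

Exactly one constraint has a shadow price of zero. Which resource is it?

kiln: 132/132 (binding)
clay: 77/77 (binding)
glaze: 154/169 (slack 15)
By complementary slackness, a constraint with positive slack has shadow price 0 → glaze.

glaze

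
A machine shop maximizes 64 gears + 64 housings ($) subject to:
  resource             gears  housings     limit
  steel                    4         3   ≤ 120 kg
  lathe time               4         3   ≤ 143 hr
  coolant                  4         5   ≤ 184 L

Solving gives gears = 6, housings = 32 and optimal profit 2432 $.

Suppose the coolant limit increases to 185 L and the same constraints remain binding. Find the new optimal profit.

2440

Check each constraint at x*: steel 120/120 (tight); lathe time 120/143 (slack 23); coolant 184/184 (tight).
Slack constraints have shadow price 0 (complementary slackness).
The binding rows give the dual system: 4·y_steel + 4·y_coolant = 64 and 3·y_steel + 5·y_coolant = 64.
Solving: y_steel = 8, y_coolant = 8.
Δz = y_coolant·Δb = 8 × (1) = 8, so new z* = 2432 + 8 = 2440.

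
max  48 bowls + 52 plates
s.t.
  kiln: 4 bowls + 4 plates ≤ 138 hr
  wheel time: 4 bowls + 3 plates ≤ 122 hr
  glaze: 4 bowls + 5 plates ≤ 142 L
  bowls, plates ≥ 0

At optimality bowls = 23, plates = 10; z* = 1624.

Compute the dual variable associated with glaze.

8

Binding: wheel time and glaze. Non-binding: kiln (6 unused).
Since kiln is not tight, its dual is 0.
The binding rows give the dual system: 4·y_wheel time + 4·y_glaze = 48 and 3·y_wheel time + 5·y_glaze = 52.
Solving: y_wheel time = 4, y_glaze = 8.
Shadow price of glaze = 8.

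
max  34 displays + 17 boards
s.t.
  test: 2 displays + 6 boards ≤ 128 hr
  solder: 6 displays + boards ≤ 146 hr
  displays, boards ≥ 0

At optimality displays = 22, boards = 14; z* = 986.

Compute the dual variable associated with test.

Check each constraint at x*: test 128/128 (tight); solder 146/146 (tight).
Dual feasibility on the basic columns requires 2·y_test + 6·y_solder = 34, 6·y_test + 1·y_solder = 17.
This yields shadow prices y_test = 2, y_solder = 5.
Shadow price of test = 2.

2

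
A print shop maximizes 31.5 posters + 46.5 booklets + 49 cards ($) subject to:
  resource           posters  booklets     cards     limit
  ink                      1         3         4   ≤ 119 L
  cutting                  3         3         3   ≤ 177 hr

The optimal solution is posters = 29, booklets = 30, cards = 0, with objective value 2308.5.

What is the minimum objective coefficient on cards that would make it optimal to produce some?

54

At the optimum: ink uses 119 of 119 (binding); cutting uses 177 of 177 (binding).
The binding rows give the dual system: 1·y_ink + 3·y_cutting = 31.5 and 3·y_ink + 3·y_cutting = 46.5.
Solving: y_ink = 7.5, y_cutting = 8.
cards enters the basis when its profit ≥ yᵀa₃ = 7.5·4 + 8·3 = 54.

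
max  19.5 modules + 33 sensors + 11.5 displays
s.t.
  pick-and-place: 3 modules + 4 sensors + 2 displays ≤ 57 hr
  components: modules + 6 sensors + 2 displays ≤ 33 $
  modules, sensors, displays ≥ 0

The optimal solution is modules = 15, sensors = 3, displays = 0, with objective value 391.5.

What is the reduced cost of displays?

-3.5

Both pick-and-place and components are binding at x*.
From A_Bᵀ y = c: 3·y_pick-and-place + 1·y_components = 19.5; 4·y_pick-and-place + 6·y_components = 33.
→ y_pick-and-place = 6 and y_components = 1.5.
Reduced cost of displays: c₃ − yᵀa₃ = 11.5 − (6·2 + 1.5·2) = 11.5 − 15 = -3.5.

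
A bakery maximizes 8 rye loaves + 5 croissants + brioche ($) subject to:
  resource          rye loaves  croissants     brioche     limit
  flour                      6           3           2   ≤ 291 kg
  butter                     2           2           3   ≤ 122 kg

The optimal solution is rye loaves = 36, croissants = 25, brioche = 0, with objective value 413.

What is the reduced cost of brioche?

-4

At the optimum: flour uses 291 of 291 (binding); butter uses 122 of 122 (binding).
From A_Bᵀ y = c: 6·y_flour + 2·y_butter = 8; 3·y_flour + 2·y_butter = 5.
→ y_flour = 1 and y_butter = 1.
Reduced cost of brioche: c₃ − yᵀa₃ = 1 − (1·2 + 1·3) = 1 − 5 = -4.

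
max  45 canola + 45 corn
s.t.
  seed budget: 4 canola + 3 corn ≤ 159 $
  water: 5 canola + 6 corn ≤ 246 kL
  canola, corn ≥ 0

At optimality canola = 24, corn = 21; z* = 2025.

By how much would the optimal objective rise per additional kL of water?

5

At the optimum: seed budget uses 159 of 159 (binding); water uses 246 of 246 (binding).
From A_Bᵀ y = c: 4·y_seed budget + 5·y_water = 45; 3·y_seed budget + 6·y_water = 45.
Solving: y_seed budget = 5, y_water = 5.
Shadow price of water = 5.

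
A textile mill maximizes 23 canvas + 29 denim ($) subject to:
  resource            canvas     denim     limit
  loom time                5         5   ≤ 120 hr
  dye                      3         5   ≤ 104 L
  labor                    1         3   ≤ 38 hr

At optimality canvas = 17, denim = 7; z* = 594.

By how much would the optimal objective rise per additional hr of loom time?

4

Check each constraint at x*: loom time 120/120 (tight); dye 86/104 (slack 18); labor 38/38 (tight).
By complementary slackness, y = 0 for the non-binding constraint.
Dual feasibility on the basic columns requires 5·y_loom time + 1·y_labor = 23, 5·y_loom time + 3·y_labor = 29.
Solving: y_loom time = 4, y_labor = 3.
Shadow price of loom time = 4.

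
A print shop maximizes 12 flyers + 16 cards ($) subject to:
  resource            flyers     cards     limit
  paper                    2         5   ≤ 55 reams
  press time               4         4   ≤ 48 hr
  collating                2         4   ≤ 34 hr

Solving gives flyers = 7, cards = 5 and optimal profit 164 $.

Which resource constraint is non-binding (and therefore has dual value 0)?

paper: 39/55 (slack 16)
press time: 48/48 (binding)
collating: 34/34 (binding)
By complementary slackness, a constraint with positive slack has shadow price 0 → paper.

paper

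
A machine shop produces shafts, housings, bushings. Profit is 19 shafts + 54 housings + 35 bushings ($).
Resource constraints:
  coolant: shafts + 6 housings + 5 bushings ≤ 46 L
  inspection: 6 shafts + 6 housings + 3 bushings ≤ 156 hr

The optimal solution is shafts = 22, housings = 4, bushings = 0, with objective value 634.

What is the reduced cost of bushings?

-6

At the optimum: coolant uses 46 of 46 (binding); inspection uses 156 of 156 (binding).
From A_Bᵀ y = c: 1·y_coolant + 6·y_inspection = 19; 6·y_coolant + 6·y_inspection = 54.
Solving: y_coolant = 7, y_inspection = 2.
Reduced cost of bushings: c₃ − yᵀa₃ = 35 − (7·5 + 2·3) = 35 − 41 = -6.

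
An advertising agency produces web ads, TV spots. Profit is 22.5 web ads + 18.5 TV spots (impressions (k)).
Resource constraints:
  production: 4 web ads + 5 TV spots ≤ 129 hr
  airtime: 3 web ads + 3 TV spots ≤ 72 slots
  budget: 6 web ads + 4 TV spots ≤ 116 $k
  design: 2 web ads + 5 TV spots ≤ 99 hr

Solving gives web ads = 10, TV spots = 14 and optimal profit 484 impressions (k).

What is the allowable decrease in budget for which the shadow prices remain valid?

Binding constraints: airtime, budget. The basis is B = [[3,3],[6,4]] with det -6.
Per unit decrease in budget, x* moves by d = (-0.5, 0.5).
The basis stays optimal until design becomes binding; allowable decrease = 6 $k.

6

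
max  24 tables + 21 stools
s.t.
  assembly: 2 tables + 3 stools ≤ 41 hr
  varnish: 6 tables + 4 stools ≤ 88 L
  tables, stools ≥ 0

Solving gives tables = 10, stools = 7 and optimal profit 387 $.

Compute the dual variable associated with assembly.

At the optimum: assembly uses 41 of 41 (binding); varnish uses 88 of 88 (binding).
From A_Bᵀ y = c: 2·y_assembly + 6·y_varnish = 24; 3·y_assembly + 4·y_varnish = 21.
→ y_assembly = 3 and y_varnish = 3.
Shadow price of assembly = 3.

3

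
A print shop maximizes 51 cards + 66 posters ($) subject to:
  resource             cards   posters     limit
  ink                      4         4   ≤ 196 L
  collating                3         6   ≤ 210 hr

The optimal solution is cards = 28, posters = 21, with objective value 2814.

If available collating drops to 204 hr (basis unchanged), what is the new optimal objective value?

2784

Both ink and collating are binding at x*.
Dual feasibility on the basic columns requires 4·y_ink + 3·y_collating = 51, 4·y_ink + 6·y_collating = 66.
Solving: y_ink = 9, y_collating = 5.
Δz = y_collating·Δb = 5 × (-6) = -30, so new z* = 2814 − 30 = 2784.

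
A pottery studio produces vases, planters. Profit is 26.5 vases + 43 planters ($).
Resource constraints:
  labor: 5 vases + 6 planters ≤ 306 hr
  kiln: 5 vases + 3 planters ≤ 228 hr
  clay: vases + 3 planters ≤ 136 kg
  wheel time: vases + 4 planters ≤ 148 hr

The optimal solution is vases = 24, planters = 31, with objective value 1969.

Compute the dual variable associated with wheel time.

At the optimum: labor uses 306 of 306 (binding); kiln uses 213 of 228 (slack = 15); clay uses 117 of 136 (slack = 19); wheel time uses 148 of 148 (binding).
By complementary slackness, y = 0 for the non-binding constraints.
From A_Bᵀ y = c: 5·y_labor + 1·y_wheel time = 26.5; 6·y_labor + 4·y_wheel time = 43.
→ y_labor = 4.5 and y_wheel time = 4.
Shadow price of wheel time = 4.

4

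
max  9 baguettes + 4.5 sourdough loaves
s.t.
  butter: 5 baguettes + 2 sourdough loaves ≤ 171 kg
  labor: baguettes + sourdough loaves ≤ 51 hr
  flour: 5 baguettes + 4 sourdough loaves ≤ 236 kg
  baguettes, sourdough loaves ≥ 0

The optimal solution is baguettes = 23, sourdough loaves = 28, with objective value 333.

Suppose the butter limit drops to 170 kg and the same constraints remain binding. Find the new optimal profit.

Check each constraint at x*: butter 171/171 (tight); labor 51/51 (tight); flour 227/236 (slack 9).
Slack constraints have shadow price 0 (complementary slackness).
Dual feasibility on the basic columns requires 5·y_butter + 1·y_labor = 9, 2·y_butter + 1·y_labor = 4.5.
This yields shadow prices y_butter = 1.5, y_labor = 1.5.
Δz = y_butter·Δb = 1.5 × (-1) = -1.5, so new z* = 333 − 1.5 = 331.5.

331.5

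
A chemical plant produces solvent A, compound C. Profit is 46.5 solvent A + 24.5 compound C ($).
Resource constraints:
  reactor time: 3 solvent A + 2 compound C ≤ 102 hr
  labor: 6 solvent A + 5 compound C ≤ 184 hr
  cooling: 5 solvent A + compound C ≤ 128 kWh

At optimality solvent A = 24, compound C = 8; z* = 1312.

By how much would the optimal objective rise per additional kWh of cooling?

At the optimum: reactor time uses 88 of 102 (slack = 14); labor uses 184 of 184 (binding); cooling uses 128 of 128 (binding).
Since reactor time is not tight, its dual is 0.
From A_Bᵀ y = c: 6·y_labor + 5·y_cooling = 46.5; 5·y_labor + 1·y_cooling = 24.5.
This yields shadow prices y_labor = 4, y_cooling = 4.5.
Shadow price of cooling = 4.5.

4.5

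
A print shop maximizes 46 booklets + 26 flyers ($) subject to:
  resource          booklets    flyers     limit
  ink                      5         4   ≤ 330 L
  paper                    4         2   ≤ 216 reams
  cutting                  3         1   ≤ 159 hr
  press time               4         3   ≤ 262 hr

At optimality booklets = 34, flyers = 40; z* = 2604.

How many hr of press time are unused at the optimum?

press time used = 4·34 + 3·40 = 256; slack = 262 − 256 = 6.

6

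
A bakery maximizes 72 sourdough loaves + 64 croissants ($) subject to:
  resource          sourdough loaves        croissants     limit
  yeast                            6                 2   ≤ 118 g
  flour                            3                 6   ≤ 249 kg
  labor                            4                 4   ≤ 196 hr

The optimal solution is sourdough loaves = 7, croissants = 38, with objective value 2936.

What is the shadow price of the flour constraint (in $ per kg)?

At the optimum: yeast uses 118 of 118 (binding); flour uses 249 of 249 (binding); labor uses 180 of 196 (slack = 16).
By complementary slackness, y = 0 for the non-binding constraint.
Dual feasibility on the basic columns requires 6·y_yeast + 3·y_flour = 72, 2·y_yeast + 6·y_flour = 64.
Solving: y_yeast = 8, y_flour = 8.
Shadow price of flour = 8.

8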